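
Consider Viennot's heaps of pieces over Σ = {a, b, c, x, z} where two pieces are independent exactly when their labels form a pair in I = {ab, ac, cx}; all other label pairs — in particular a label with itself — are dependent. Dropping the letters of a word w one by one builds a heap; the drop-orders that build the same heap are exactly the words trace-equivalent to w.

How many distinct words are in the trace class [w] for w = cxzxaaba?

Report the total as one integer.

8

#0=c has no predecessor
#1=x has no predecessor
#2=z depends on [0:c, 1:x]
#3=x depends on [2:z]
#4=a depends on [3:x]
#5=a depends on [4:a]
#6=b depends on [3:x]
#7=a depends on [5:a]
sources: [0:c, 1:x]
N(rest) = Σ N(rest − s) over sources s of rest; N(one piece) = 1:
  size 1 → [6]=1  [7]=1
  size 2 → [5,7]=1  [6,7]=2
  size 3 → [4,5,7]=1  [5,6,7]=3
  size 4 → [4,5,6,7]=4
  size 5 → [3,4,5,6,7]=4
  size 6 → [2,3,4,5,6,7]=4
  first=0(c) contributes 4
  first=1(x) contributes 4
|[w]| = 8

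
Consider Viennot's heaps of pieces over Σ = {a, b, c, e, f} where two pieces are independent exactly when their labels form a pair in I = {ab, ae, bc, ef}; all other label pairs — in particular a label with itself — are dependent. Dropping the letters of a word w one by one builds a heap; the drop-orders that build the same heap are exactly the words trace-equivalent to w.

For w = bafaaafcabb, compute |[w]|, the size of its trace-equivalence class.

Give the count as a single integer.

12

0(b) covers ∅
1(a) covers ∅
2(f) covers 0:b, 1:a
3(a) covers 2:f
4(a) covers 3:a
5(a) covers 4:a
6(f) covers 5:a
7(c) covers 6:f
8(a) covers 7:c
9(b) covers 6:f
10(b) covers 9:b
floor of heap: 0:b, 1:a
completions by unplaced set U, small U first (add the entries for U minus each lowest piece of U):
  |U|=1: {8}:1  {10}:1
  |U|=2: {7,8}:1  {8,10}:2  {9,10}:1
  |U|=3: {7,8,10}:3  {8,9,10}:3
  |U|=4: {7,8,9,10}:6
  |U|=5: {6,7,8,9,10}:6
  |U|=6: {5,6,7,8,9,10}:6
  |U|=7: {4,5,6,7,8,9,10}:6
  |U|=8: {3,4,5,6,7,8,9,10}:6
  |U|=9: {2,3,4,5,6,7,8,9,10}:6
  start at 0(b): 6
  start at 1(a): 6
sum over floor = 12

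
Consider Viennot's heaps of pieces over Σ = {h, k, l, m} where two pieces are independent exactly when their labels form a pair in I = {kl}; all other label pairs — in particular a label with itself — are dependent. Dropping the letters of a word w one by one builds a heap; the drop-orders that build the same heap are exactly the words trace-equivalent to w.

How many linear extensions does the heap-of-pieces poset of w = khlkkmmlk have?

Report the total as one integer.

0(k) covers ∅
1(h) covers 0:k
2(l) covers 1:h
3(k) covers 1:h
4(k) covers 3:k
5(m) covers 2:l, 4:k
6(m) covers 5:m
7(l) covers 6:m
8(k) covers 6:m
floor of heap: 0:k
completions by unplaced set U, small U first (add the entries for U minus each lowest piece of U):
  |U|=1: {7}:1  {8}:1
  |U|=2: {7,8}:2
  |U|=3: {6,7,8}:2
  |U|=4: {5,6,7,8}:2
  |U|=5: {2,5,6,7,8}:2  {4,5,6,7,8}:2
  |U|=6: {2,4,5,6,7,8}:4  {3,4,5,6,7,8}:2
  |U|=7: {2,3,4,5,6,7,8}:6
  start at 0(k): 6

6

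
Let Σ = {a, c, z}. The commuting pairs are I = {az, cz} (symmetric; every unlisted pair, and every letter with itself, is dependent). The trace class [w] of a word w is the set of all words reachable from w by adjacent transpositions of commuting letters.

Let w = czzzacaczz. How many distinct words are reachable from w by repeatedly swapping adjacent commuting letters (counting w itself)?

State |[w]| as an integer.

252

piece 0:c — minimal
piece 1:z — minimal
piece 2:z rests on {1:z}
piece 3:z rests on {2:z}
piece 4:a rests on {0:c}
piece 5:c rests on {4:a}
piece 6:a rests on {5:c}
piece 7:c rests on {6:a}
piece 8:z rests on {3:z}
piece 9:z rests on {8:z}
minimal pieces: {0:c, 1:z}
ways to finish when only these pieces remain (= sum over removing one remaining piece with nothing left below it):
  1 left: {7}→1  {9}→1
  2 left: {6,7}→1  {7,9}→2  {8,9}→1
  3 left: {3,8,9}→1  {5,6,7}→1  {6,7,9}→3  {7,8,9}→3
  4 left: {2,3,8,9}→1  {3,7,8,9}→4  {4,5,6,7}→1  {5,6,7,9}→4  {6,7,8,9}→6
  5 left: {0,4,5,6,7}→1  {1,2,3,8,9}→1  {2,3,7,8,9}→5  {3,6,7,8,9}→10  {4,5,6,7,9}→5  {5,6,7,8,9}→10
  6 left: {0,4,5,6,7,9}→6  {1,2,3,7,8,9}→6  {2,3,6,7,8,9}→15  {3,5,6,7,8,9}→20  {4,5,6,7,8,9}→15
  7 left: {0,4,5,6,7,8,9}→21  {1,2,3,6,7,8,9}→21  {2,3,5,6,7,8,9}→35  {3,4,5,6,7,8,9}→35
  8 left: {0,3,4,5,6,7,8,9}→56  {1,2,3,5,6,7,8,9}→56  {2,3,4,5,6,7,8,9}→70
  placing 0:c first → 126 extensions
  placing 1:z first → 126 extensions
total linear extensions = 252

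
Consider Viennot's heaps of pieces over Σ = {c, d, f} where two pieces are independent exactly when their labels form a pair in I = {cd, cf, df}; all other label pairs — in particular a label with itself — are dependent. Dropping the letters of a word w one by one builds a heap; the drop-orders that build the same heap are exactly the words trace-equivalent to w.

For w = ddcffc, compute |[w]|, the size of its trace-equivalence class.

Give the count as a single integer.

piece 0:d — minimal
piece 1:d rests on {0:d}
piece 2:c — minimal
piece 3:f — minimal
piece 4:f rests on {3:f}
piece 5:c rests on {2:c}
minimal pieces: {0:d, 2:c, 3:f}
ways to finish when only these pieces remain (= sum over removing one remaining piece with nothing left below it):
  1 left: {1}→1  {4}→1  {5}→1
  2 left: {0,1}→1  {1,4}→2  {1,5}→2  {2,5}→1  {3,4}→1  {4,5}→2
  3 left: {0,1,4}→3  {0,1,5}→3  {1,2,5}→3  {1,3,4}→3  {1,4,5}→6  {2,4,5}→3  {3,4,5}→3
  4 left: {0,1,2,5}→6  {0,1,3,4}→6  {0,1,4,5}→12  {1,2,4,5}→12  {1,3,4,5}→12  {2,3,4,5}→6
  placing 0:d first → 30 extensions
  placing 2:c first → 30 extensions
  placing 3:f first → 30 extensions
total linear extensions = 90

90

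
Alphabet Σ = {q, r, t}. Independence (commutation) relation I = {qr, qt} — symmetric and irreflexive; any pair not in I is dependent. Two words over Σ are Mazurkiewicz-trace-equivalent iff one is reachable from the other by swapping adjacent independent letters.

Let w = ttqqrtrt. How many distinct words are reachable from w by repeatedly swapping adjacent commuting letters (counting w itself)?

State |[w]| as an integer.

28

0(t) covers ∅
1(t) covers 0:t
2(q) covers ∅
3(q) covers 2:q
4(r) covers 1:t
5(t) covers 4:r
6(r) covers 5:t
7(t) covers 6:r
floor of heap: 0:t, 2:q
completions by unplaced set U, small U first (add the entries for U minus each lowest piece of U):
  |U|=1: {3}:1  {7}:1
  |U|=2: {2,3}:1  {3,7}:2  {6,7}:1
  |U|=3: {2,3,7}:3  {3,6,7}:3  {5,6,7}:1
  |U|=4: {2,3,6,7}:6  {3,5,6,7}:4  {4,5,6,7}:1
  |U|=5: {1,4,5,6,7}:1  {2,3,5,6,7}:10  {3,4,5,6,7}:5
  |U|=6: {0,1,4,5,6,7}:1  {1,3,4,5,6,7}:6  {2,3,4,5,6,7}:15
  start at 0(t): 21
  start at 2(q): 7
sum over floor = 28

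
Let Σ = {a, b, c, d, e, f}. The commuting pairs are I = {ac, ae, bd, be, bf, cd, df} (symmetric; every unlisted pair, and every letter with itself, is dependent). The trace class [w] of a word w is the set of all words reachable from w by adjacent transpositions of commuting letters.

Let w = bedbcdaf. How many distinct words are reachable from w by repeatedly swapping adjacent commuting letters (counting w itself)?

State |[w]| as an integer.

drop 0:b onto floor
drop 1:e onto floor
drop 2:d onto {1:e}
drop 3:b onto {0:b}
drop 4:c onto {1:e, 3:b}
drop 5:d onto {2:d}
drop 6:a onto {3:b, 5:d}
drop 7:f onto {4:c, 6:a}
ground layer = {0:b, 1:e}
drop-orders for the pieces not yet dropped (sum over which currently-grounded one goes next):
  1 to go: {7} 1
  2 to go: {4,7} 1  {6,7} 1
  3 to go: {4,6,7} 2  {5,6,7} 1
  4 to go: {2,5,6,7} 1  {3,4,6,7} 2  {4,5,6,7} 3
  5 to go: {0,3,4,6,7} 2  {2,4,5,6,7} 4  {3,4,5,6,7} 5
  6 to go: {0,3,4,5,6,7} 7  {1,2,4,5,6,7} 4  {2,3,4,5,6,7} 9
  if 0:b drops first: 13 orders
  if 1:e drops first: 16 orders
heap linearizations: 29

29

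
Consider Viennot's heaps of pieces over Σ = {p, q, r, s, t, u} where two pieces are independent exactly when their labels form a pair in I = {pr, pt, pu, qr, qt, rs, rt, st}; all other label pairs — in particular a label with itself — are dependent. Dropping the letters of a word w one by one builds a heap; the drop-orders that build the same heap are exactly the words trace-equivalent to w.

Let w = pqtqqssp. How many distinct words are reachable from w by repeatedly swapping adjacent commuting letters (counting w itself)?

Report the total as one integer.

8

#0=p has no predecessor
#1=q depends on [0:p]
#2=t has no predecessor
#3=q depends on [1:q]
#4=q depends on [3:q]
#5=s depends on [4:q]
#6=s depends on [5:s]
#7=p depends on [6:s]
sources: [0:p, 2:t]
N(rest) = Σ N(rest − s) over sources s of rest; N(one piece) = 1:
  size 1 → [2]=1  [7]=1
  size 2 → [2,7]=2  [6,7]=1
  size 3 → [2,6,7]=3  [5,6,7]=1
  size 4 → [2,5,6,7]=4  [4,5,6,7]=1
  size 5 → [2,4,5,6,7]=5  [3,4,5,6,7]=1
  size 6 → [1,3,4,5,6,7]=1  [2,3,4,5,6,7]=6
  first=0(p) contributes 7
  first=2(t) contributes 1
|[w]| = 8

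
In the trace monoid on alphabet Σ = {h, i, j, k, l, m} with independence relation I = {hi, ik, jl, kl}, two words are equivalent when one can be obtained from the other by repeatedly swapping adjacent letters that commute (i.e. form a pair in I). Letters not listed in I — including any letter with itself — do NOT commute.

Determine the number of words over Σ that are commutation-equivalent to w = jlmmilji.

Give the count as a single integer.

4

0(j) covers ∅
1(l) covers ∅
2(m) covers 0:j, 1:l
3(m) covers 2:m
4(i) covers 3:m
5(l) covers 4:i
6(j) covers 4:i
7(i) covers 5:l, 6:j
floor of heap: 0:j, 1:l
completions by unplaced set U, small U first (add the entries for U minus each lowest piece of U):
  |U|=1: {7}:1
  |U|=2: {5,7}:1  {6,7}:1
  |U|=3: {5,6,7}:2
  |U|=4: {4,5,6,7}:2
  |U|=5: {3,4,5,6,7}:2
  |U|=6: {2,3,4,5,6,7}:2
  start at 0(j): 2
  start at 1(l): 2
sum over floor = 4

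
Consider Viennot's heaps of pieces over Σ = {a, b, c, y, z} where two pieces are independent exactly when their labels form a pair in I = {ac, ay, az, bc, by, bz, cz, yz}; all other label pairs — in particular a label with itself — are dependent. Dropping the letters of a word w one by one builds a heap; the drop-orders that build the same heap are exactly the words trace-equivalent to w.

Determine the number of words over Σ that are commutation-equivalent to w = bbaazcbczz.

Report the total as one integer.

2520

drop 0:b onto floor
drop 1:b onto {0:b}
drop 2:a onto {1:b}
drop 3:a onto {2:a}
drop 4:z onto floor
drop 5:c onto floor
drop 6:b onto {3:a}
drop 7:c onto {5:c}
drop 8:z onto {4:z}
drop 9:z onto {8:z}
ground layer = {0:b, 4:z, 5:c}
drop-orders for the pieces not yet dropped (sum over which currently-grounded one goes next):
  1 to go: {6} 1  {7} 1  {9} 1
  2 to go: {3,6} 1  {5,7} 1  {6,7} 2  {6,9} 2  {7,9} 2  {8,9} 1
  3 to go: {2,3,6} 1  {3,6,7} 3  {3,6,9} 3  {4,8,9} 1  {5,6,7} 3  {5,7,9} 3  {6,7,9} 6  {6,8,9} 3  {7,8,9} 3
  4 to go: {1,2,3,6} 1  {2,3,6,7} 4  {2,3,6,9} 4  {3,5,6,7} 6  {3,6,7,9} 12  {3,6,8,9} 6  {4,6,8,9} 4  {4,7,8,9} 4  {5,6,7,9} 12  {5,7,8,9} 6  {6,7,8,9} 12
  5 to go: {0,1,2,3,6} 1  {1,2,3,6,7} 5  {1,2,3,6,9} 5  {2,3,5,6,7} 10  {2,3,6,7,9} 20  {2,3,6,8,9} 10  {3,4,6,8,9} 10  {3,5,6,7,9} 30  {3,6,7,8,9} 30  {4,5,7,8,9} 10  {4,6,7,8,9} 20  {5,6,7,8,9} 30
  6 to go: {0,1,2,3,6,7} 6  {0,1,2,3,6,9} 6  {1,2,3,5,6,7} 15  {1,2,3,6,7,9} 30  {1,2,3,6,8,9} 15  {2,3,4,6,8,9} 20  {2,3,5,6,7,9} 60  {2,3,6,7,8,9} 60  {3,4,6,7,8,9} 60  {3,5,6,7,8,9} 90  {4,5,6,7,8,9} 60
  7 to go: {0,1,2,3,5,6,7} 21  {0,1,2,3,6,7,9} 42  {0,1,2,3,6,8,9} 21  {1,2,3,4,6,8,9} 35  {1,2,3,5,6,7,9} 105  {1,2,3,6,7,8,9} 105  {2,3,4,6,7,8,9} 140  {2,3,5,6,7,8,9} 210  {3,4,5,6,7,8,9} 210
  8 to go: {0,1,2,3,4,6,8,9} 56  {0,1,2,3,5,6,7,9} 168  {0,1,2,3,6,7,8,9} 168  {1,2,3,4,6,7,8,9} 280  {1,2,3,5,6,7,8,9} 420  {2,3,4,5,6,7,8,9} 560
  if 0:b drops first: 1260 orders
  if 4:z drops first: 756 orders
  if 5:c drops first: 504 orders
heap linearizations: 2520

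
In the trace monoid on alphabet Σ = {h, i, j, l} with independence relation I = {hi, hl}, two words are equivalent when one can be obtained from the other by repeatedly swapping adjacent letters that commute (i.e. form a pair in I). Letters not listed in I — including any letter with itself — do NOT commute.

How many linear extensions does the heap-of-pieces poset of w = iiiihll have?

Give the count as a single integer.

7

0(i) covers ∅
1(i) covers 0:i
2(i) covers 1:i
3(i) covers 2:i
4(h) covers ∅
5(l) covers 3:i
6(l) covers 5:l
floor of heap: 0:i, 4:h
completions by unplaced set U, small U first (add the entries for U minus each lowest piece of U):
  |U|=1: {4}:1  {6}:1
  |U|=2: {4,6}:2  {5,6}:1
  |U|=3: {3,5,6}:1  {4,5,6}:3
  |U|=4: {2,3,5,6}:1  {3,4,5,6}:4
  |U|=5: {1,2,3,5,6}:1  {2,3,4,5,6}:5
  start at 0(i): 6
  start at 4(h): 1
sum over floor = 7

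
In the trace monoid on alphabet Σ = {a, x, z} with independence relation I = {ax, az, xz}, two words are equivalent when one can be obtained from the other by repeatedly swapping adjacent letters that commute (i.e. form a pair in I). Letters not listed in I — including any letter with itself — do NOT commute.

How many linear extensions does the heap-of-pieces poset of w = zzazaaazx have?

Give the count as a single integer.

630

0(z) covers ∅
1(z) covers 0:z
2(a) covers ∅
3(z) covers 1:z
4(a) covers 2:a
5(a) covers 4:a
6(a) covers 5:a
7(z) covers 3:z
8(x) covers ∅
floor of heap: 0:z, 2:a, 8:x
completions by unplaced set U, small U first (add the entries for U minus each lowest piece of U):
  |U|=1: {6}:1  {7}:1  {8}:1
  |U|=2: {3,7}:1  {5,6}:1  {6,7}:2  {6,8}:2  {7,8}:2
  |U|=3: {1,3,7}:1  {3,6,7}:3  {3,7,8}:3  {4,5,6}:1  {5,6,7}:3  {5,6,8}:3  {6,7,8}:6
  |U|=4: {0,1,3,7}:1  {1,3,6,7}:4  {1,3,7,8}:4  {2,4,5,6}:1  {3,5,6,7}:6  {3,6,7,8}:12  {4,5,6,7}:4  {4,5,6,8}:4  {5,6,7,8}:12
  |U|=5: {0,1,3,6,7}:5  {0,1,3,7,8}:5  {1,3,5,6,7}:10  {1,3,6,7,8}:20  {2,4,5,6,7}:5  {2,4,5,6,8}:5  {3,4,5,6,7}:10  {3,5,6,7,8}:30  {4,5,6,7,8}:20
  |U|=6: {0,1,3,5,6,7}:15  {0,1,3,6,7,8}:30  {1,3,4,5,6,7}:20  {1,3,5,6,7,8}:60  {2,3,4,5,6,7}:15  {2,4,5,6,7,8}:30  {3,4,5,6,7,8}:60
  |U|=7: {0,1,3,4,5,6,7}:35  {0,1,3,5,6,7,8}:105  {1,2,3,4,5,6,7}:35  {1,3,4,5,6,7,8}:140  {2,3,4,5,6,7,8}:105
  start at 0(z): 280
  start at 2(a): 280
  start at 8(x): 70
sum over floor = 630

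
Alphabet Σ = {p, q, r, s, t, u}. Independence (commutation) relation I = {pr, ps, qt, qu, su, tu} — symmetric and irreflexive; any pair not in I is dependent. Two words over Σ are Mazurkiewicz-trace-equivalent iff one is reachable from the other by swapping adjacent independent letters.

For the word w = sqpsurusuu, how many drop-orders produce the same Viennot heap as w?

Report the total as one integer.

drop 0:s onto floor
drop 1:q onto {0:s}
drop 2:p onto {1:q}
drop 3:s onto {1:q}
drop 4:u onto {2:p}
drop 5:r onto {3:s, 4:u}
drop 6:u onto {5:r}
drop 7:s onto {5:r}
drop 8:u onto {6:u}
drop 9:u onto {8:u}
ground layer = {0:s}
drop-orders for the pieces not yet dropped (sum over which currently-grounded one goes next):
  1 to go: {7} 1  {9} 1
  2 to go: {7,9} 2  {8,9} 1
  3 to go: {6,8,9} 1  {7,8,9} 3
  4 to go: {6,7,8,9} 4
  5 to go: {5,6,7,8,9} 4
  6 to go: {3,5,6,7,8,9} 4  {4,5,6,7,8,9} 4
  7 to go: {2,4,5,6,7,8,9} 4  {3,4,5,6,7,8,9} 8
  8 to go: {2,3,4,5,6,7,8,9} 12
  if 0:s drops first: 12 orders

12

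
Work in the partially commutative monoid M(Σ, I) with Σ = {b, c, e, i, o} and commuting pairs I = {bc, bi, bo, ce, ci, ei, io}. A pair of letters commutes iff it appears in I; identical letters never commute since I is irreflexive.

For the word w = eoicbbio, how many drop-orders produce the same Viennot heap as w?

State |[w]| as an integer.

280

piece 0:e — minimal
piece 1:o rests on {0:e}
piece 2:i — minimal
piece 3:c rests on {1:o}
piece 4:b rests on {0:e}
piece 5:b rests on {4:b}
piece 6:i rests on {2:i}
piece 7:o rests on {3:c}
minimal pieces: {0:e, 2:i}
ways to finish when only these pieces remain (= sum over removing one remaining piece with nothing left below it):
  1 left: {5}→1  {6}→1  {7}→1
  2 left: {2,6}→1  {3,7}→1  {4,5}→1  {5,6}→2  {5,7}→2  {6,7}→2
  3 left: {1,3,7}→1  {2,5,6}→3  {2,6,7}→3  {3,5,7}→3  {3,6,7}→3  {4,5,6}→3  {4,5,7}→3  {5,6,7}→6
  4 left: {1,3,5,7}→4  {1,3,6,7}→4  {2,3,6,7}→6  {2,4,5,6}→6  {2,5,6,7}→12  {3,4,5,7}→6  {3,5,6,7}→12  {4,5,6,7}→12
  5 left: {1,2,3,6,7}→10  {1,3,4,5,7}→10  {1,3,5,6,7}→20  {2,3,5,6,7}→30  {2,4,5,6,7}→30  {3,4,5,6,7}→30
  6 left: {0,1,3,4,5,7}→10  {1,2,3,5,6,7}→60  {1,3,4,5,6,7}→60  {2,3,4,5,6,7}→90
  placing 0:e first → 210 extensions
  placing 2:i first → 70 extensions
total linear extensions = 280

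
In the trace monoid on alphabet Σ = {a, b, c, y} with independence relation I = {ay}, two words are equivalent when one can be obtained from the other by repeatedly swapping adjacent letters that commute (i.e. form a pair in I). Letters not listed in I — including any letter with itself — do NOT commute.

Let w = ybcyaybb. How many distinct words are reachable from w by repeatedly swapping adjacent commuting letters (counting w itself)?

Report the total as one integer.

0(y) covers ∅
1(b) covers 0:y
2(c) covers 1:b
3(y) covers 2:c
4(a) covers 2:c
5(y) covers 3:y
6(b) covers 4:a, 5:y
7(b) covers 6:b
floor of heap: 0:y
completions by unplaced set U, small U first (add the entries for U minus each lowest piece of U):
  |U|=1: {7}:1
  |U|=2: {6,7}:1
  |U|=3: {4,6,7}:1  {5,6,7}:1
  |U|=4: {3,5,6,7}:1  {4,5,6,7}:2
  |U|=5: {3,4,5,6,7}:3
  |U|=6: {2,3,4,5,6,7}:3
  start at 0(y): 3

3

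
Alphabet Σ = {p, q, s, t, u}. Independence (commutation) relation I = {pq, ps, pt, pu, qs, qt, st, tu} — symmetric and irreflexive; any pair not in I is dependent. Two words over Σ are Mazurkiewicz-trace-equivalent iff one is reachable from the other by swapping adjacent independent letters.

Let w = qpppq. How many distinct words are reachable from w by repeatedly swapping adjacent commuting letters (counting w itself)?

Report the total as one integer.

10

piece 0:q — minimal
piece 1:p — minimal
piece 2:p rests on {1:p}
piece 3:p rests on {2:p}
piece 4:q rests on {0:q}
minimal pieces: {0:q, 1:p}
ways to finish when only these pieces remain (= sum over removing one remaining piece with nothing left below it):
  1 left: {3}→1  {4}→1
  2 left: {0,4}→1  {2,3}→1  {3,4}→2
  3 left: {0,3,4}→3  {1,2,3}→1  {2,3,4}→3
  placing 0:q first → 4 extensions
  placing 1:p first → 6 extensions
total linear extensions = 10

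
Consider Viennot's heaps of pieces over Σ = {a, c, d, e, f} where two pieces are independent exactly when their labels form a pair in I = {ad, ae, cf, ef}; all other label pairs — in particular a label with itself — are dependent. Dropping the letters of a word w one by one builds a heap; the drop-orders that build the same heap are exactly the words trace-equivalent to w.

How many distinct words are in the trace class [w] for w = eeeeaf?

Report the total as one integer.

0(e) covers ∅
1(e) covers 0:e
2(e) covers 1:e
3(e) covers 2:e
4(a) covers ∅
5(f) covers 4:a
floor of heap: 0:e, 4:a
completions by unplaced set U, small U first (add the entries for U minus each lowest piece of U):
  |U|=1: {3}:1  {5}:1
  |U|=2: {2,3}:1  {3,5}:2  {4,5}:1
  |U|=3: {1,2,3}:1  {2,3,5}:3  {3,4,5}:3
  |U|=4: {0,1,2,3}:1  {1,2,3,5}:4  {2,3,4,5}:6
  start at 0(e): 10
  start at 4(a): 5
sum over floor = 15

15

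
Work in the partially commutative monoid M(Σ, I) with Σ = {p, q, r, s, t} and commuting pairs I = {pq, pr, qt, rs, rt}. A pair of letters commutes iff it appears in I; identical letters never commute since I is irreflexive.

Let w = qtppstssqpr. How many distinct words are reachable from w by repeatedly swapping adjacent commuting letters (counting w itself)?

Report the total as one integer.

12

drop 0:q onto floor
drop 1:t onto floor
drop 2:p onto {1:t}
drop 3:p onto {2:p}
drop 4:s onto {0:q, 3:p}
drop 5:t onto {4:s}
drop 6:s onto {5:t}
drop 7:s onto {6:s}
drop 8:q onto {7:s}
drop 9:p onto {7:s}
drop 10:r onto {8:q}
ground layer = {0:q, 1:t}
drop-orders for the pieces not yet dropped (sum over which currently-grounded one goes next):
  1 to go: {9} 1  {10} 1
  2 to go: {8,10} 1  {9,10} 2
  3 to go: {8,9,10} 3
  4 to go: {7,8,9,10} 3
  5 to go: {6,7,8,9,10} 3
  6 to go: {5,6,7,8,9,10} 3
  7 to go: {4,5,6,7,8,9,10} 3
  8 to go: {0,4,5,6,7,8,9,10} 3  {3,4,5,6,7,8,9,10} 3
  9 to go: {0,3,4,5,6,7,8,9,10} 6  {2,3,4,5,6,7,8,9,10} 3
  if 0:q drops first: 3 orders
  if 1:t drops first: 9 orders
heap linearizations: 12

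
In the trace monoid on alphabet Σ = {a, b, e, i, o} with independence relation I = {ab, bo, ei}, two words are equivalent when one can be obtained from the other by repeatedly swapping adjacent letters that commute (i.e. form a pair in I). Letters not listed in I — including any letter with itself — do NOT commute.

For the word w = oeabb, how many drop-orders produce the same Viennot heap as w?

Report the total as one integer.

#0=o has no predecessor
#1=e depends on [0:o]
#2=a depends on [1:e]
#3=b depends on [1:e]
#4=b depends on [3:b]
sources: [0:o]
N(rest) = Σ N(rest − s) over sources s of rest; N(one piece) = 1:
  size 1 → [2]=1  [4]=1
  size 2 → [2,4]=2  [3,4]=1
  size 3 → [2,3,4]=3
  first=0(o) contributes 3

3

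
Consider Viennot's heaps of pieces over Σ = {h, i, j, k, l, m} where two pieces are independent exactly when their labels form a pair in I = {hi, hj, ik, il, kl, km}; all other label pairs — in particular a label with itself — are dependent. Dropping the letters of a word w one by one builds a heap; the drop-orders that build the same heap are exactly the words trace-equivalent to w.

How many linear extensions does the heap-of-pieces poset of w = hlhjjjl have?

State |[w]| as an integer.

4

piece 0:h — minimal
piece 1:l rests on {0:h}
piece 2:h rests on {1:l}
piece 3:j rests on {1:l}
piece 4:j rests on {3:j}
piece 5:j rests on {4:j}
piece 6:l rests on {2:h, 5:j}
minimal pieces: {0:h}
ways to finish when only these pieces remain (= sum over removing one remaining piece with nothing left below it):
  1 left: {6}→1
  2 left: {2,6}→1  {5,6}→1
  3 left: {2,5,6}→2  {4,5,6}→1
  4 left: {2,4,5,6}→3  {3,4,5,6}→1
  5 left: {2,3,4,5,6}→4
  placing 0:h first → 4 extensions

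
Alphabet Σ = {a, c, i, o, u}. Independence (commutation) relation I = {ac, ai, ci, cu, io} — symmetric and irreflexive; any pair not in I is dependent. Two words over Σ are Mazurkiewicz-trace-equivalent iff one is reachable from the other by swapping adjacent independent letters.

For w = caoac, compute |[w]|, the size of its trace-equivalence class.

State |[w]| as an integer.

0(c) covers ∅
1(a) covers ∅
2(o) covers 0:c, 1:a
3(a) covers 2:o
4(c) covers 2:o
floor of heap: 0:c, 1:a
completions by unplaced set U, small U first (add the entries for U minus each lowest piece of U):
  |U|=1: {3}:1  {4}:1
  |U|=2: {3,4}:2
  |U|=3: {2,3,4}:2
  start at 0(c): 2
  start at 1(a): 2
sum over floor = 4

4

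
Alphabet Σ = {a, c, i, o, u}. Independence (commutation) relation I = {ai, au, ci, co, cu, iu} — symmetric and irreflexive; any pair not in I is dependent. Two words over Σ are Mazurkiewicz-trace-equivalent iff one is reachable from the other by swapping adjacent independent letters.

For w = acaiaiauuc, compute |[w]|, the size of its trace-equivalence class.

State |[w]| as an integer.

#0=a has no predecessor
#1=c depends on [0:a]
#2=a depends on [1:c]
#3=i has no predecessor
#4=a depends on [2:a]
#5=i depends on [3:i]
#6=a depends on [4:a]
#7=u has no predecessor
#8=u depends on [7:u]
#9=c depends on [6:a]
sources: [0:a, 3:i, 7:u]
N(rest) = Σ N(rest − s) over sources s of rest; N(one piece) = 1:
  size 1 → [5]=1  [8]=1  [9]=1
  size 2 → [3,5]=1  [5,8]=2  [5,9]=2  [6,9]=1  [7,8]=1  [8,9]=2
  size 3 → [3,5,8]=3  [3,5,9]=3  [4,6,9]=1  [5,6,9]=3  [5,7,8]=3  [5,8,9]=6  [6,8,9]=3  [7,8,9]=3
  size 4 → [2,4,6,9]=1  [3,5,6,9]=6  [3,5,7,8]=6  [3,5,8,9]=12  [4,5,6,9]=4  [4,6,8,9]=4  [5,6,8,9]=12  [5,7,8,9]=12  [6,7,8,9]=6
  size 5 → [1,2,4,6,9]=1  [2,4,5,6,9]=5  [2,4,6,8,9]=5  [3,4,5,6,9]=10  [3,5,6,8,9]=30  [3,5,7,8,9]=30  [4,5,6,8,9]=20  [4,6,7,8,9]=10  [5,6,7,8,9]=30
  size 6 → [0,1,2,4,6,9]=1  [1,2,4,5,6,9]=6  [1,2,4,6,8,9]=6  [2,3,4,5,6,9]=15  [2,4,5,6,8,9]=30  [2,4,6,7,8,9]=15  [3,4,5,6,8,9]=60  [3,5,6,7,8,9]=90  [4,5,6,7,8,9]=60
  size 7 → [0,1,2,4,5,6,9]=7  [0,1,2,4,6,8,9]=7  [1,2,3,4,5,6,9]=21  [1,2,4,5,6,8,9]=42  [1,2,4,6,7,8,9]=21  [2,3,4,5,6,8,9]=105  [2,4,5,6,7,8,9]=105  [3,4,5,6,7,8,9]=210
  size 8 → [0,1,2,3,4,5,6,9]=28  [0,1,2,4,5,6,8,9]=56  [0,1,2,4,6,7,8,9]=28  [1,2,3,4,5,6,8,9]=168  [1,2,4,5,6,7,8,9]=168  [2,3,4,5,6,7,8,9]=420
  first=0(a) contributes 756
  first=3(i) contributes 252
  first=7(u) contributes 252
|[w]| = 1260

1260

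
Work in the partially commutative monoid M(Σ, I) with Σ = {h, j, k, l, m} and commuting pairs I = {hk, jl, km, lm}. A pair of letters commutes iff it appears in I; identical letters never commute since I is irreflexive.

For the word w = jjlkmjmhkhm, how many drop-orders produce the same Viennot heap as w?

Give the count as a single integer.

35

0(j) covers ∅
1(j) covers 0:j
2(l) covers ∅
3(k) covers 1:j, 2:l
4(m) covers 1:j
5(j) covers 3:k, 4:m
6(m) covers 5:j
7(h) covers 6:m
8(k) covers 5:j
9(h) covers 7:h
10(m) covers 9:h
floor of heap: 0:j, 2:l
completions by unplaced set U, small U first (add the entries for U minus each lowest piece of U):
  |U|=1: {8}:1  {10}:1
  |U|=2: {8,10}:2  {9,10}:1
  |U|=3: {7,9,10}:1  {8,9,10}:3
  |U|=4: {6,7,9,10}:1  {7,8,9,10}:4
  |U|=5: {6,7,8,9,10}:5
  |U|=6: {5,6,7,8,9,10}:5
  |U|=7: {3,5,6,7,8,9,10}:5  {4,5,6,7,8,9,10}:5
  |U|=8: {2,3,5,6,7,8,9,10}:5  {3,4,5,6,7,8,9,10}:10
  |U|=9: {1,3,4,5,6,7,8,9,10}:10  {2,3,4,5,6,7,8,9,10}:15
  start at 0(j): 25
  start at 2(l): 10
sum over floor = 35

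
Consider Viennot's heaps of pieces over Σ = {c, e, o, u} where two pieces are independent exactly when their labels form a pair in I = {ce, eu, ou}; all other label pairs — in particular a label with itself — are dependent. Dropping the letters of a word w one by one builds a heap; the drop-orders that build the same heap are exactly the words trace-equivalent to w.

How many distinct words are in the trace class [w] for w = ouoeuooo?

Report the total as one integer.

28

piece 0:o — minimal
piece 1:u — minimal
piece 2:o rests on {0:o}
piece 3:e rests on {2:o}
piece 4:u rests on {1:u}
piece 5:o rests on {3:e}
piece 6:o rests on {5:o}
piece 7:o rests on {6:o}
minimal pieces: {0:o, 1:u}
ways to finish when only these pieces remain (= sum over removing one remaining piece with nothing left below it):
  1 left: {4}→1  {7}→1
  2 left: {1,4}→1  {4,7}→2  {6,7}→1
  3 left: {1,4,7}→3  {4,6,7}→3  {5,6,7}→1
  4 left: {1,4,6,7}→6  {3,5,6,7}→1  {4,5,6,7}→4
  5 left: {1,4,5,6,7}→10  {2,3,5,6,7}→1  {3,4,5,6,7}→5
  6 left: {0,2,3,5,6,7}→1  {1,3,4,5,6,7}→15  {2,3,4,5,6,7}→6
  placing 0:o first → 21 extensions
  placing 1:u first → 7 extensions
total linear extensions = 28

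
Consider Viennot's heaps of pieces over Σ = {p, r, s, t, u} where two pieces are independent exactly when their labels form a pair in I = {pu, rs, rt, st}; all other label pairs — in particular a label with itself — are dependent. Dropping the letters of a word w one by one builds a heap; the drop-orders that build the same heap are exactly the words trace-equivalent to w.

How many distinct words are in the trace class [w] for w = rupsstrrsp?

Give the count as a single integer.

drop 0:r onto floor
drop 1:u onto {0:r}
drop 2:p onto {0:r}
drop 3:s onto {1:u, 2:p}
drop 4:s onto {3:s}
drop 5:t onto {1:u, 2:p}
drop 6:r onto {1:u, 2:p}
drop 7:r onto {6:r}
drop 8:s onto {4:s}
drop 9:p onto {5:t, 7:r, 8:s}
ground layer = {0:r}
drop-orders for the pieces not yet dropped (sum over which currently-grounded one goes next):
  1 to go: {9} 1
  2 to go: {5,9} 1  {7,9} 1  {8,9} 1
  3 to go: {4,8,9} 1  {5,7,9} 2  {5,8,9} 2  {6,7,9} 1  {7,8,9} 2
  4 to go: {3,4,8,9} 1  {4,5,8,9} 3  {4,7,8,9} 3  {5,6,7,9} 3  {5,7,8,9} 6  {6,7,8,9} 3
  5 to go: {3,4,5,8,9} 4  {3,4,7,8,9} 4  {4,5,7,8,9} 12  {4,6,7,8,9} 6  {5,6,7,8,9} 12
  6 to go: {3,4,5,7,8,9} 20  {3,4,6,7,8,9} 10  {4,5,6,7,8,9} 30
  7 to go: {3,4,5,6,7,8,9} 60
  8 to go: {1,3,4,5,6,7,8,9} 60  {2,3,4,5,6,7,8,9} 60
  if 0:r drops first: 120 orders

120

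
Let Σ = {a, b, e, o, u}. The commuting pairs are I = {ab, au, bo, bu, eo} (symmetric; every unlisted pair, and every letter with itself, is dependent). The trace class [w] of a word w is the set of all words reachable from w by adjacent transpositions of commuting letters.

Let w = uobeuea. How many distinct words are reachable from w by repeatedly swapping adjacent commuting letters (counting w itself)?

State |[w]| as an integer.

0(u) covers ∅
1(o) covers 0:u
2(b) covers ∅
3(e) covers 0:u, 2:b
4(u) covers 1:o, 3:e
5(e) covers 4:u
6(a) covers 5:e
floor of heap: 0:u, 2:b
completions by unplaced set U, small U first (add the entries for U minus each lowest piece of U):
  |U|=1: {6}:1
  |U|=2: {5,6}:1
  |U|=3: {4,5,6}:1
  |U|=4: {1,4,5,6}:1  {3,4,5,6}:1
  |U|=5: {1,3,4,5,6}:2  {2,3,4,5,6}:1
  start at 0(u): 3
  start at 2(b): 2
sum over floor = 5

5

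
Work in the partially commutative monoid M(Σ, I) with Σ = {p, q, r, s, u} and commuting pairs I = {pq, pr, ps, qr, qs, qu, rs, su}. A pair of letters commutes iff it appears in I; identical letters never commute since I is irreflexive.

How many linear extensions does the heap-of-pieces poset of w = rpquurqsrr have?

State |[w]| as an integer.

drop 0:r onto floor
drop 1:p onto floor
drop 2:q onto floor
drop 3:u onto {0:r, 1:p}
drop 4:u onto {3:u}
drop 5:r onto {4:u}
drop 6:q onto {2:q}
drop 7:s onto floor
drop 8:r onto {5:r}
drop 9:r onto {8:r}
ground layer = {0:r, 1:p, 2:q, 7:s}
drop-orders for the pieces not yet dropped (sum over which currently-grounded one goes next):
  1 to go: {6} 1  {7} 1  {9} 1
  2 to go: {2,6} 1  {6,7} 2  {6,9} 2  {7,9} 2  {8,9} 1
  3 to go: {2,6,7} 3  {2,6,9} 3  {5,8,9} 1  {6,7,9} 6  {6,8,9} 3  {7,8,9} 3
  4 to go: {2,6,7,9} 12  {2,6,8,9} 6  {4,5,8,9} 1  {5,6,8,9} 4  {5,7,8,9} 4  {6,7,8,9} 12
  5 to go: {2,5,6,8,9} 10  {2,6,7,8,9} 30  {3,4,5,8,9} 1  {4,5,6,8,9} 5  {4,5,7,8,9} 5  {5,6,7,8,9} 20
  6 to go: {0,3,4,5,8,9} 1  {1,3,4,5,8,9} 1  {2,4,5,6,8,9} 15  {2,5,6,7,8,9} 60  {3,4,5,6,8,9} 6  {3,4,5,7,8,9} 6  {4,5,6,7,8,9} 30
  7 to go: {0,1,3,4,5,8,9} 2  {0,3,4,5,6,8,9} 7  {0,3,4,5,7,8,9} 7  {1,3,4,5,6,8,9} 7  {1,3,4,5,7,8,9} 7  {2,3,4,5,6,8,9} 21  {2,4,5,6,7,8,9} 105  {3,4,5,6,7,8,9} 42
  8 to go: {0,1,3,4,5,6,8,9} 16  {0,1,3,4,5,7,8,9} 16  {0,2,3,4,5,6,8,9} 28  {0,3,4,5,6,7,8,9} 56  {1,2,3,4,5,6,8,9} 28  {1,3,4,5,6,7,8,9} 56  {2,3,4,5,6,7,8,9} 168
  if 0:r drops first: 252 orders
  if 1:p drops first: 252 orders
  if 2:q drops first: 144 orders
  if 7:s drops first: 72 orders
heap linearizations: 720

720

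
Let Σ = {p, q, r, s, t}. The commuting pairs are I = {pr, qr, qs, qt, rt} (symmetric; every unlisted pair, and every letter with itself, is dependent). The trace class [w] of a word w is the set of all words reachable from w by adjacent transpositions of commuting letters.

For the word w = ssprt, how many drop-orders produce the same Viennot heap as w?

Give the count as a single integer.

piece 0:s — minimal
piece 1:s rests on {0:s}
piece 2:p rests on {1:s}
piece 3:r rests on {1:s}
piece 4:t rests on {2:p}
minimal pieces: {0:s}
ways to finish when only these pieces remain (= sum over removing one remaining piece with nothing left below it):
  1 left: {3}→1  {4}→1
  2 left: {2,4}→1  {3,4}→2
  3 left: {2,3,4}→3
  placing 0:s first → 3 extensions

3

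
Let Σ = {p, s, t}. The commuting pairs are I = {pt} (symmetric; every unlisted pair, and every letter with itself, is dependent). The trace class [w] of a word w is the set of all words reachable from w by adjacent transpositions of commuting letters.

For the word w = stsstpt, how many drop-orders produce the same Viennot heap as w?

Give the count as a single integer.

3

piece 0:s — minimal
piece 1:t rests on {0:s}
piece 2:s rests on {1:t}
piece 3:s rests on {2:s}
piece 4:t rests on {3:s}
piece 5:p rests on {3:s}
piece 6:t rests on {4:t}
minimal pieces: {0:s}
ways to finish when only these pieces remain (= sum over removing one remaining piece with nothing left below it):
  1 left: {5}→1  {6}→1
  2 left: {4,6}→1  {5,6}→2
  3 left: {4,5,6}→3
  4 left: {3,4,5,6}→3
  5 left: {2,3,4,5,6}→3
  placing 0:s first → 3 extensions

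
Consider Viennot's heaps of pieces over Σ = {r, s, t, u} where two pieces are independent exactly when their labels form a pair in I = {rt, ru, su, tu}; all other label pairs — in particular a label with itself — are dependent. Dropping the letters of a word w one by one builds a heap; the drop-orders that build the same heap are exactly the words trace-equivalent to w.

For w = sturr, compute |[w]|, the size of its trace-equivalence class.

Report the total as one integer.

15

#0=s has no predecessor
#1=t depends on [0:s]
#2=u has no predecessor
#3=r depends on [0:s]
#4=r depends on [3:r]
sources: [0:s, 2:u]
N(rest) = Σ N(rest − s) over sources s of rest; N(one piece) = 1:
  size 1 → [1]=1  [2]=1  [4]=1
  size 2 → [1,2]=2  [1,4]=2  [2,4]=2  [3,4]=1
  size 3 → [1,2,4]=6  [1,3,4]=3  [2,3,4]=3
  first=0(s) contributes 12
  first=2(u) contributes 3
|[w]| = 15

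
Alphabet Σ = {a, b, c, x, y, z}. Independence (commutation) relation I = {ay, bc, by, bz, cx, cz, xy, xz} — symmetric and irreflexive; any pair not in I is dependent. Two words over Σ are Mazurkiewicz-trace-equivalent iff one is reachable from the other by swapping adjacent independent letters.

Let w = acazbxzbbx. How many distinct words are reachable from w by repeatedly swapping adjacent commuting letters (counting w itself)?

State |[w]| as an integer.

piece 0:a — minimal
piece 1:c rests on {0:a}
piece 2:a rests on {1:c}
piece 3:z rests on {2:a}
piece 4:b rests on {2:a}
piece 5:x rests on {4:b}
piece 6:z rests on {3:z}
piece 7:b rests on {5:x}
piece 8:b rests on {7:b}
piece 9:x rests on {8:b}
minimal pieces: {0:a}
ways to finish when only these pieces remain (= sum over removing one remaining piece with nothing left below it):
  1 left: {6}→1  {9}→1
  2 left: {3,6}→1  {6,9}→2  {8,9}→1
  3 left: {3,6,9}→3  {6,8,9}→3  {7,8,9}→1
  4 left: {3,6,8,9}→6  {5,7,8,9}→1  {6,7,8,9}→4
  5 left: {3,6,7,8,9}→10  {4,5,7,8,9}→1  {5,6,7,8,9}→5
  6 left: {3,5,6,7,8,9}→15  {4,5,6,7,8,9}→6
  7 left: {3,4,5,6,7,8,9}→21
  8 left: {2,3,4,5,6,7,8,9}→21
  placing 0:a first → 21 extensions

21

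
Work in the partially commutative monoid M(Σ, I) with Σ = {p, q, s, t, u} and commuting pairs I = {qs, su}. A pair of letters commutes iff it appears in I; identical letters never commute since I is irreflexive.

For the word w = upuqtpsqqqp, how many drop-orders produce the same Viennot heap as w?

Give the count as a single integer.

#0=u has no predecessor
#1=p depends on [0:u]
#2=u depends on [1:p]
#3=q depends on [2:u]
#4=t depends on [3:q]
#5=p depends on [4:t]
#6=s depends on [5:p]
#7=q depends on [5:p]
#8=q depends on [7:q]
#9=q depends on [8:q]
#10=p depends on [6:s, 9:q]
sources: [0:u]
N(rest) = Σ N(rest − s) over sources s of rest; N(one piece) = 1:
  size 1 → [10]=1
  size 2 → [6,10]=1  [9,10]=1
  size 3 → [6,9,10]=2  [8,9,10]=1
  size 4 → [6,8,9,10]=3  [7,8,9,10]=1
  size 5 → [6,7,8,9,10]=4
  size 6 → [5,6,7,8,9,10]=4
  size 7 → [4,5,6,7,8,9,10]=4
  size 8 → [3,4,5,6,7,8,9,10]=4
  size 9 → [2,3,4,5,6,7,8,9,10]=4
  first=0(u) contributes 4

4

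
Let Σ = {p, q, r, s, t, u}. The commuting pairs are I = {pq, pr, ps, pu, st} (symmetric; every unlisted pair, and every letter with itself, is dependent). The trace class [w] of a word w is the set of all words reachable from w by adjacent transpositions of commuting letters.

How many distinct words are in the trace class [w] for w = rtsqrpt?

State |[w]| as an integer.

0(r) covers ∅
1(t) covers 0:r
2(s) covers 0:r
3(q) covers 1:t, 2:s
4(r) covers 3:q
5(p) covers 1:t
6(t) covers 4:r, 5:p
floor of heap: 0:r
completions by unplaced set U, small U first (add the entries for U minus each lowest piece of U):
  |U|=1: {6}:1
  |U|=2: {4,6}:1  {5,6}:1
  |U|=3: {3,4,6}:1  {4,5,6}:2
  |U|=4: {2,3,4,6}:1  {3,4,5,6}:3
  |U|=5: {1,3,4,5,6}:3  {2,3,4,5,6}:4
  start at 0(r): 7

7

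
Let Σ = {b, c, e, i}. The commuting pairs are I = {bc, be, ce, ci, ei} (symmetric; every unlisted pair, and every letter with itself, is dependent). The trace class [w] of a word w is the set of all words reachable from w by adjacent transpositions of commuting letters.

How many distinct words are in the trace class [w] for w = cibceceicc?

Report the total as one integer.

piece 0:c — minimal
piece 1:i — minimal
piece 2:b rests on {1:i}
piece 3:c rests on {0:c}
piece 4:e — minimal
piece 5:c rests on {3:c}
piece 6:e rests on {4:e}
piece 7:i rests on {2:b}
piece 8:c rests on {5:c}
piece 9:c rests on {8:c}
minimal pieces: {0:c, 1:i, 4:e}
ways to finish when only these pieces remain (= sum over removing one remaining piece with nothing left below it):
  1 left: {6}→1  {7}→1  {9}→1
  2 left: {2,7}→1  {4,6}→1  {6,7}→2  {6,9}→2  {7,9}→2  {8,9}→1
  3 left: {1,2,7}→1  {2,6,7}→3  {2,7,9}→3  {4,6,7}→3  {4,6,9}→3  {5,8,9}→1  {6,7,9}→6  {6,8,9}→3  {7,8,9}→3
  4 left: {1,2,6,7}→4  {1,2,7,9}→4  {2,4,6,7}→6  {2,6,7,9}→12  {2,7,8,9}→6  {3,5,8,9}→1  {4,6,7,9}→12  {4,6,8,9}→6  {5,6,8,9}→4  {5,7,8,9}→4  {6,7,8,9}→12
  5 left: {0,3,5,8,9}→1  {1,2,4,6,7}→10  {1,2,6,7,9}→20  {1,2,7,8,9}→10  {2,4,6,7,9}→30  {2,5,7,8,9}→10  {2,6,7,8,9}→30  {3,5,6,8,9}→5  {3,5,7,8,9}→5  {4,5,6,8,9}→10  {4,6,7,8,9}→30  {5,6,7,8,9}→20
  6 left: {0,3,5,6,8,9}→6  {0,3,5,7,8,9}→6  {1,2,4,6,7,9}→60  {1,2,5,7,8,9}→20  {1,2,6,7,8,9}→60  {2,3,5,7,8,9}→15  {2,4,6,7,8,9}→90  {2,5,6,7,8,9}→60  {3,4,5,6,8,9}→15  {3,5,6,7,8,9}→30  {4,5,6,7,8,9}→60
  7 left: {0,2,3,5,7,8,9}→21  {0,3,4,5,6,8,9}→21  {0,3,5,6,7,8,9}→42  {1,2,3,5,7,8,9}→35  {1,2,4,6,7,8,9}→210  {1,2,5,6,7,8,9}→140  {2,3,5,6,7,8,9}→105  {2,4,5,6,7,8,9}→210  {3,4,5,6,7,8,9}→105
  8 left: {0,1,2,3,5,7,8,9}→56  {0,2,3,5,6,7,8,9}→168  {0,3,4,5,6,7,8,9}→168  {1,2,3,5,6,7,8,9}→280  {1,2,4,5,6,7,8,9}→560  {2,3,4,5,6,7,8,9}→420
  placing 0:c first → 1260 extensions
  placing 1:i first → 756 extensions
  placing 4:e first → 504 extensions
total linear extensions = 2520

2520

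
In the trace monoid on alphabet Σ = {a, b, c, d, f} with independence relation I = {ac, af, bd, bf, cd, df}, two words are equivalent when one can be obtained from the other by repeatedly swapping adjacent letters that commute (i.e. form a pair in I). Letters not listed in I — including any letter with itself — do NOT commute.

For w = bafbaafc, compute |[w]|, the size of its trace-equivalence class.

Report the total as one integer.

0(b) covers ∅
1(a) covers 0:b
2(f) covers ∅
3(b) covers 1:a
4(a) covers 3:b
5(a) covers 4:a
6(f) covers 2:f
7(c) covers 3:b, 6:f
floor of heap: 0:b, 2:f
completions by unplaced set U, small U first (add the entries for U minus each lowest piece of U):
  |U|=1: {5}:1  {7}:1
  |U|=2: {4,5}:1  {5,7}:2  {6,7}:1
  |U|=3: {2,6,7}:1  {4,5,7}:3  {5,6,7}:3
  |U|=4: {2,5,6,7}:4  {3,4,5,7}:3  {4,5,6,7}:6
  |U|=5: {1,3,4,5,7}:3  {2,4,5,6,7}:10  {3,4,5,6,7}:9
  |U|=6: {0,1,3,4,5,7}:3  {1,3,4,5,6,7}:12  {2,3,4,5,6,7}:19
  start at 0(b): 31
  start at 2(f): 15
sum over floor = 46

46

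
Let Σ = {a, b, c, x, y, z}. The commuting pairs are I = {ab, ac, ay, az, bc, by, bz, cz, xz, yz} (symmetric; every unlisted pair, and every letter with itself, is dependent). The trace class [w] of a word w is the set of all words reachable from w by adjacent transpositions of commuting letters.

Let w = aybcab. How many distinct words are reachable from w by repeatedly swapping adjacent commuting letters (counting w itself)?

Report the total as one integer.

piece 0:a — minimal
piece 1:y — minimal
piece 2:b — minimal
piece 3:c rests on {1:y}
piece 4:a rests on {0:a}
piece 5:b rests on {2:b}
minimal pieces: {0:a, 1:y, 2:b}
ways to finish when only these pieces remain (= sum over removing one remaining piece with nothing left below it):
  1 left: {3}→1  {4}→1  {5}→1
  2 left: {0,4}→1  {1,3}→1  {2,5}→1  {3,4}→2  {3,5}→2  {4,5}→2
  3 left: {0,3,4}→3  {0,4,5}→3  {1,3,4}→3  {1,3,5}→3  {2,3,5}→3  {2,4,5}→3  {3,4,5}→6
  4 left: {0,1,3,4}→6  {0,2,4,5}→6  {0,3,4,5}→12  {1,2,3,5}→6  {1,3,4,5}→12  {2,3,4,5}→12
  placing 0:a first → 30 extensions
  placing 1:y first → 30 extensions
  placing 2:b first → 30 extensions
total linear extensions = 90

90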